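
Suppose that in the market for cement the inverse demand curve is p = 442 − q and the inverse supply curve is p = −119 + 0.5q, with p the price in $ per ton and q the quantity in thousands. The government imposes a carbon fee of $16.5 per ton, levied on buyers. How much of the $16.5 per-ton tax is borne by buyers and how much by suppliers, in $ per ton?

Buyers bear $11 per ton; suppliers bear $5.5 per ton.

Rewrite in direct form: qd = 442 − p and qs = 2p + 238.
Before the tax: set 442 − p = 2p + 238 → p* = $68, q* = 374.
With the tax collected from buyers, demand (in seller-price terms) shifts: qd = 442 − (p + 16.5).
Solving gives q = 363 with buyers paying $79 and suppliers receiving $62.5 (the $16.5 wedge).
Burden on buyers: $11; on suppliers: $5.5. (They sum to $16.5.)
The less price-elastic side of the market bears the larger share of a per-unit tax.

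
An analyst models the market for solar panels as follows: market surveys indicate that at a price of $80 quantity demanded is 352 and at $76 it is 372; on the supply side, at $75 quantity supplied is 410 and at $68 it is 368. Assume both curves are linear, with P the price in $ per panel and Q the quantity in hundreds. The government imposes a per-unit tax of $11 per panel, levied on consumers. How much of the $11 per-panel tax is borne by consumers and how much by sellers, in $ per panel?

Demand slope: (372 − 352)/(76 − 80) = -5, so Qd = 752 − 5P.
Supply slope: (368 − 410)/(68 − 75) = 6, so Qs = 6P − 40.
Before the tax: set 752 − 5P = 6P − 40 → P* = $72, Q* = 392.
With the tax collected from consumers, demand (in seller-price terms) shifts: Qd = 752 − 5(P + 11).
Solving gives Q = 362 with consumers paying $78 and sellers receiving $67 (the $11 wedge).
Burden on consumers: $6; on sellers: $5. (They sum to $11.)
The less price-elastic side of the market bears the larger share of a per-unit tax.

Consumers bear $6 per panel; sellers bear $5 per panel.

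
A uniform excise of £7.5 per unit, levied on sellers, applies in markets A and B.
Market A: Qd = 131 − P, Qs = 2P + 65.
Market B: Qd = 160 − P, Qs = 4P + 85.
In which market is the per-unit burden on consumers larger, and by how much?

Market A: pre-tax P* = £22, Q* = 109; post-tax Q = 104; per-unit burden on consumers = £5.
Market B: pre-tax P* = £15, Q* = 145; post-tax Q = 139; per-unit burden on consumers = £6.
Difference: £5 vs £6 → market B is larger by £1.

Market B, by £1.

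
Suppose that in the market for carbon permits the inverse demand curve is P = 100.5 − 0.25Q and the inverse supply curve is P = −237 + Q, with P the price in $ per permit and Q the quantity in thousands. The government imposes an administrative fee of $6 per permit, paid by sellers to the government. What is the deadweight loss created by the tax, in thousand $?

Deadweight loss = $14.4 thousand.

Rewrite in direct form: Qd = 402 − 4P and Qs = P + 237.
Before the tax: set 402 − 4P = P + 237 → P* = $33, Q* = 270.
With the tax collected from sellers, supply shifts: Qs = (P − 6) + 237.
New equilibrium: buyers pay $34.2, sellers receive $28.2, Q = 265.2. (Wedge: Pb − Ps = 6.)
Quantity falls by |ΔQ| = |270 − 265.2| = 4.8.
DWL = ½ · t · |ΔQ| = ½ · 6 · 4.8 = $14.4.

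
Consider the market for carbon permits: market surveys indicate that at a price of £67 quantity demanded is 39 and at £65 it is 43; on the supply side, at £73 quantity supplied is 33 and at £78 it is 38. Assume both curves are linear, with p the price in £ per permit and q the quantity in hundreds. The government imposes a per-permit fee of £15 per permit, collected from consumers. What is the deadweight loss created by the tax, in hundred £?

Demand slope: (43 − 39)/(65 − 67) = -2, so qd = 173 − 2p.
Supply slope: (38 − 33)/(78 − 73) = 1, so qs = p − 40.
Without the tax, 173 − 2p = p − 40 gives 3p = 213, so p* = £71 and q* = 31.
With the tax collected from consumers, demand (in seller-price terms) shifts: qd = 173 − 2(p + 15).
New equilibrium: consumers pay £76, sellers receive £61, q = 21. (Wedge: pb − ps = 15.)
Quantity falls by |ΔQ| = |31 − 21| = 10.
DWL = ½ · t · |ΔQ| = ½ · 15 · 10 = £75.

Deadweight loss = £75 hundred.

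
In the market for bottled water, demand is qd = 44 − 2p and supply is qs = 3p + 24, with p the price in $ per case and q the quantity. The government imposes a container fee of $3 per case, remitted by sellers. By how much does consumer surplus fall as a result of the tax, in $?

Consumer surplus falls by $61.56.

Before the tax: set 44 − 2p = 3p + 24 → p* = $4, q* = 36.
With the tax collected from sellers, supply shifts: qs = 3(p − 3) + 24.
Solving gives q = 32.4 with consumers paying $5.8 and sellers receiving $2.8 (the $3 wedge).
ΔCS is the trapezoid between Q = 32.4 and Q = 36 of height $1.8: ½ · (36 + 32.4) · 1.8 = $61.56.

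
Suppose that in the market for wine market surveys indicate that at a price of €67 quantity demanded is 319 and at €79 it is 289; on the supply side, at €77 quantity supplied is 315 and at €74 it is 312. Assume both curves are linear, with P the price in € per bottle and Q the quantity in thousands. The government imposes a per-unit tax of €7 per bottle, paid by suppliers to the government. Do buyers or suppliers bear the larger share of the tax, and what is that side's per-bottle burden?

Demand slope: (289 − 319)/(79 − 67) = -2.5, so Qd = 486.5 − 2.5P.
Supply slope: (312 − 315)/(74 − 77) = 1, so Qs = P + 238.
Before the tax: set 486.5 − 2.5P = P + 238 → P* = €71, Q* = 309.
With the tax collected from suppliers, supply shifts: Qs = (P − 7) + 238.
New equilibrium: buyers pay €73, suppliers receive €66, Q = 304. (Wedge: Pb − Ps = 7.)
Per-bottle burden: buyers €2, suppliers €5.
Suppliers take the larger share because supply is less price-elastic here (demand slope 2.5 vs supply slope 1).
The less price-elastic side of the market bears the larger share of a per-unit tax.

Suppliers bear the larger share: €5 per bottle.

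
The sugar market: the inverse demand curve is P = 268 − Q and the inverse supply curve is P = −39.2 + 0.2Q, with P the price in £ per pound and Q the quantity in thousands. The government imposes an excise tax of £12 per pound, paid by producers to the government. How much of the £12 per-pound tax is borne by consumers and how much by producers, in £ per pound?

Consumers bear £10 per pound; producers bear £2 per pound.

Rewrite in direct form: Qd = 268 − P and Qs = 5P + 196.
Before the tax: set 268 − P = 5P + 196 → P* = £12, Q* = 256.
With the tax collected from producers, supply shifts: Qs = 5(P − 12) + 196.
Solving gives Q = 246 with consumers paying £22 and producers receiving £10 (the £12 wedge).
Burden on consumers: £10; on producers: £2. (They sum to £12.)
The less price-elastic side of the market bears the larger share of a per-unit tax.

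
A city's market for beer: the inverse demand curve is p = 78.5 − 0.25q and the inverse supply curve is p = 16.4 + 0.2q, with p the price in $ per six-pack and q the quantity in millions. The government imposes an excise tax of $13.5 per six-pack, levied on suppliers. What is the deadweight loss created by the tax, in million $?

Deadweight loss = $202.5 million.

Rewrite in direct form: qd = 314 − 4p and qs = 5p − 82.
Without the tax, 314 − 4p = 5p − 82 gives 9p = 396, so p* = $44 and q* = 138.
With the tax collected from suppliers, supply shifts: qs = 5(p − 13.5) − 82.
Solving gives q = 108 with consumers paying $51.5 and suppliers receiving $38 (the $13.5 wedge).
Quantity falls by |ΔQ| = |138 − 108| = 30.
DWL = ½ · t · |ΔQ| = ½ · 13.5 · 30 = $202.5.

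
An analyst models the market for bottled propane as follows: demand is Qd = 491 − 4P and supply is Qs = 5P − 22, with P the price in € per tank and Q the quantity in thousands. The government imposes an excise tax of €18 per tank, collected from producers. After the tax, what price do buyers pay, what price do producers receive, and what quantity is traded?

Buyers pay €67; producers receive €49; quantity = 223.

Before the tax: set 491 − 4P = 5P − 22 → P* = €57, Q* = 263.
With the tax collected from producers, supply shifts: Qs = 5(P − 18) − 22.
Solving gives Q = 223 with buyers paying €67 and producers receiving €49 (the €18 wedge).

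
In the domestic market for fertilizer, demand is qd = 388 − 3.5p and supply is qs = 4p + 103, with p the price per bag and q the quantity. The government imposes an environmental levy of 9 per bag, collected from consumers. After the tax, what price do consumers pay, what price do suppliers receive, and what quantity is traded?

Without the tax, 388 − 3.5p = 4p + 103 gives 7.5p = 285, so p* = 38 and q* = 255.
With the tax collected from consumers, demand (in seller-price terms) shifts: qd = 388 − 3.5(p + 9).
Solving gives q = 238.2 with consumers paying 42.8 and suppliers receiving 33.8 (the 9 wedge).
The less price-elastic side of the market bears the larger share of a per-unit tax.

Consumers pay 42.8; suppliers receive 33.8; quantity = 238.2.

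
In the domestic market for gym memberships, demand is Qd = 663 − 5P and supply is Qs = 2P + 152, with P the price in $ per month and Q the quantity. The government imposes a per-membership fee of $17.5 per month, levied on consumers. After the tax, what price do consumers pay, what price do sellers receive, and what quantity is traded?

Before the tax: set 663 − 5P = 2P + 152 → P* = $73, Q* = 298.
With the tax collected from consumers, demand (in seller-price terms) shifts: Qd = 663 − 5(P + 17.5).
New equilibrium: consumers pay $78, sellers receive $60.5, Q = 273. (Wedge: Pb − Ps = 17.5.)

Consumers pay $78; sellers receive $60.5; quantity = 273.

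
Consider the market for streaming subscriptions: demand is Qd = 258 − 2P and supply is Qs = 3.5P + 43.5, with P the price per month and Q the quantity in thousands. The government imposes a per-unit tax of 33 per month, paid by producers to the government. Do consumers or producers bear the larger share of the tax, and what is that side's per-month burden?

Consumers bear the larger share: 21 per month.

Without the tax, 258 − 2P = 3.5P + 43.5 gives 5.5P = 214.5, so P* = 39 and Q* = 180.
With the tax collected from producers, supply shifts: Qs = 3.5(P − 33) + 43.5.
Solving gives Q = 138 with consumers paying 60 and producers receiving 27 (the 33 wedge).
Per-month burden: consumers 21, producers 12.
Consumers take the larger share because demand is less price-elastic here (demand slope 2 vs supply slope 3.5).
The less price-elastic side of the market bears the larger share of a per-unit tax.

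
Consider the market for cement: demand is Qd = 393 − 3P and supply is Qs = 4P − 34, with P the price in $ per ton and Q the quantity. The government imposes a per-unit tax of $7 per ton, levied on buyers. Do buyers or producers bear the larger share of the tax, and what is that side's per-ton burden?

Without the tax, 393 − 3P = 4P − 34 gives 7P = 427, so P* = $61 and Q* = 210.
With the tax collected from buyers, demand (in seller-price terms) shifts: Qd = 393 − 3(P + 7).
New equilibrium: buyers pay $65, producers receive $58, Q = 198. (Wedge: Pb − Ps = 7.)
Per-ton burden: buyers $4, producers $3.
Buyers take the larger share because demand is less price-elastic here (demand slope 3 vs supply slope 4).
The less price-elastic side of the market bears the larger share of a per-unit tax.

Buyers bear the larger share: $4 per ton.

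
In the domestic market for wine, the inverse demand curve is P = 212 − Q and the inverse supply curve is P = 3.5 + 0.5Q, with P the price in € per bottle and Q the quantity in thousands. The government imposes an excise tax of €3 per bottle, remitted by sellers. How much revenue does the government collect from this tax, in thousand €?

Rewrite in direct form: Qd = 212 − P and Qs = 2P − 7.
Before the tax: set 212 − P = 2P − 7 → P* = €73, Q* = 139.
With the tax collected from sellers, supply shifts: Qs = 2(P − 3) − 7.
Solving gives Q = 137 with consumers paying €75 and sellers receiving €72 (the €3 wedge).
Revenue = t · Q = 3 · 137 = €411.

Tax revenue = €411 thousand.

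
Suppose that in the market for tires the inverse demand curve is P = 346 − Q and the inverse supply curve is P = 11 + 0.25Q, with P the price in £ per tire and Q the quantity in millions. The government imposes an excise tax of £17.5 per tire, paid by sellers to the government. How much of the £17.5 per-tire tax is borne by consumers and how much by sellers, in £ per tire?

Consumers bear £14 per tire; sellers bear £3.5 per tire.

Inverting to Q(P) form: Qd = 346 − P; Qs = 4P − 44.
Without the tax, 346 − P = 4P − 44 gives 5P = 390, so P* = £78 and Q* = 268.
With the tax collected from sellers, supply shifts: Qs = 4(P − 17.5) − 44.
New equilibrium: consumers pay £92, sellers receive £74.5, Q = 254. (Wedge: Pb − Ps = 17.5.)
Burden on consumers: £14; on sellers: £3.5. (They sum to £17.5.)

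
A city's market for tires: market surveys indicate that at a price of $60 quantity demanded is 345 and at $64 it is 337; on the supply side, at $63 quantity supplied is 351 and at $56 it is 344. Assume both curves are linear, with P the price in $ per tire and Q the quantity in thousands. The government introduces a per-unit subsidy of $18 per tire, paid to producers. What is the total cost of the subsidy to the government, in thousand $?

Demand slope: (337 − 345)/(64 − 60) = -2, so Qd = 465 − 2P.
Supply slope: (344 − 351)/(56 − 63) = 1, so Qs = P + 288.
Without the subsidy, 465 − 2P = P + 288 gives 3P = 177, so P* = $59 and Q* = 347.
With a per-unit subsidy paid to producers, each receives P + 18 per unit sold, so supply becomes Qs = (P + 18) + 288.
New equilibrium: consumers pay $53, producers receive $71, Q = 359. (Wedge: Pb − Ps = −18.)
Outlay = t · Q = 18 · 359 = $6462.

Government outlay = $6462 thousand.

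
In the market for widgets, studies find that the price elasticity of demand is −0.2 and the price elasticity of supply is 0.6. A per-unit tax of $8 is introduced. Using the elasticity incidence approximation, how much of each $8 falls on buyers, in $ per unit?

Buyers bear ≈ $6 per unit.

Incidence ratio: buyers' share ≈ εs / (εs + |εd|) = 0.6 / (0.6 + 0.2) = 0.75.
So buyers bear ≈ 0.75 × $8 = $6; sellers bear $2.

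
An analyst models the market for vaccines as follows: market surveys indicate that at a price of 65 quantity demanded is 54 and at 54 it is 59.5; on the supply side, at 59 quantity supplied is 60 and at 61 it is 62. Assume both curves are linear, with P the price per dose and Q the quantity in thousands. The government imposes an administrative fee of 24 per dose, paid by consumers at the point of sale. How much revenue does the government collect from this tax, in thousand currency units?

Tax revenue = 1200 thousand.

Demand slope: (59.5 − 54)/(54 − 65) = -0.5, so Qd = 86.5 − 0.5P.
Supply slope: (62 − 60)/(61 − 59) = 1, so Qs = P + 1.
Before the tax: set 86.5 − 0.5P = P + 1 → P* = 57, Q* = 58.
With the tax collected from consumers, demand (in seller-price terms) shifts: Qd = 86.5 − 0.5(P + 24).
New equilibrium: consumers pay 73, suppliers receive 49, Q = 50. (Wedge: Pb − Ps = 24.)
Revenue = t · Q = 24 · 50 = 1200.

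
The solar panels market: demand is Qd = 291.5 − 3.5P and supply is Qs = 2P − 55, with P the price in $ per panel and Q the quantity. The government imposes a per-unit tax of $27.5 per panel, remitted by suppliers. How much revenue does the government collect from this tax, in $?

Before the tax: set 291.5 − 3.5P = 2P − 55 → P* = $63, Q* = 71.
With the tax collected from suppliers, supply shifts: Qs = 2(P − 27.5) − 55.
New equilibrium: consumers pay $73, suppliers receive $45.5, Q = 36. (Wedge: Pb − Ps = 27.5.)
Revenue = t · Q = 27.5 · 36 = $990.

Tax revenue = $990.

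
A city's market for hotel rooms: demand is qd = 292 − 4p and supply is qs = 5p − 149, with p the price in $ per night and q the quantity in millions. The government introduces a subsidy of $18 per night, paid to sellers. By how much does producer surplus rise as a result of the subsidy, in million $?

Producer surplus rises by $928 million.

Without the subsidy, 292 − 4p = 5p − 149 gives 9p = 441, so p* = $49 and q* = 96.
With a per-unit subsidy paid to sellers, each receives p + 18 per unit sold, so supply becomes qs = 5(p + 18) − 149.
New equilibrium: buyers pay $39, sellers receive $57, q = 136. (Wedge: pb − ps = −18.)
ΔPS is the trapezoid between Q = 136 and Q = 96 of height $8: ½ · (96 + 136) · 8 = $928.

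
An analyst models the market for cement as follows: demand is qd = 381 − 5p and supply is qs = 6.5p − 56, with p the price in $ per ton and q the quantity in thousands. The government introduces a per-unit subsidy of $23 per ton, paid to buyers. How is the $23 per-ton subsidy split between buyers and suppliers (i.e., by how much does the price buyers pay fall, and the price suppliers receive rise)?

Buyers gain $13 per ton; suppliers gain $10 per ton.

Without the subsidy, 381 − 5p = 6.5p − 56 gives 11.5p = 437, so p* = $38 and q* = 191.
With a per-unit subsidy paid to buyers, each effectively pays p − 23, so demand becomes qd = 381 − 5(p − 23).
Solving gives q = 256 with buyers paying $25 and suppliers receiving $48 (the $23 wedge).
Gain to buyers: $13; to suppliers: $10. (They sum to $23.)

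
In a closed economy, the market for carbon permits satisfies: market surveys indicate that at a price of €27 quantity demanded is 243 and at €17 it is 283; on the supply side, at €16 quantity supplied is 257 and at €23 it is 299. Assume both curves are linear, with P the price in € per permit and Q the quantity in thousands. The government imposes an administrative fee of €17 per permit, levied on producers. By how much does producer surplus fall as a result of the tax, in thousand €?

Producer surplus falls by €1731.28 thousand.

Demand slope: (283 − 243)/(17 − 27) = -4, so Qd = 351 − 4P.
Supply slope: (299 − 257)/(23 − 16) = 6, so Qs = 6P + 161.
Without the tax, 351 − 4P = 6P + 161 gives 10P = 190, so P* = €19 and Q* = 275.
With the tax collected from producers, supply shifts: Qs = 6(P − 17) + 161.
New equilibrium: consumers pay €29.2, producers receive €12.2, Q = 234.2. (Wedge: Pb − Ps = 17.)
ΔPS is the trapezoid between Q = 234.2 and Q = 275 of height €6.8: ½ · (275 + 234.2) · 6.8 = €1731.28.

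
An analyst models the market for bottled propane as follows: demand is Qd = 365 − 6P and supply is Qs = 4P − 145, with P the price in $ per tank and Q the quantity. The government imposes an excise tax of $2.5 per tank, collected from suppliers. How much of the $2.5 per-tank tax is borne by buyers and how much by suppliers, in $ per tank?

Before the tax: set 365 − 6P = 4P − 145 → P* = $51, Q* = 59.
With the tax collected from suppliers, supply shifts: Qs = 4(P − 2.5) − 145.
Solving gives Q = 53 with buyers paying $52 and suppliers receiving $49.5 (the $2.5 wedge).
Burden on buyers: $1; on suppliers: $1.5. (They sum to $2.5.)
The less price-elastic side of the market bears the larger share of a per-unit tax.

Buyers bear $1 per tank; suppliers bear $1.5 per tank.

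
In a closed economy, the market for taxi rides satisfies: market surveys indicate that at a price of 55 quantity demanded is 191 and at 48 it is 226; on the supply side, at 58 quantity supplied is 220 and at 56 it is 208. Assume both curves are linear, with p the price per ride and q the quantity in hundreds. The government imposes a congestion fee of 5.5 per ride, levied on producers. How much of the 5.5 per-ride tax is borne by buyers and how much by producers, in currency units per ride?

Buyers bear 3 per ride; producers bear 2.5 per ride.

Demand slope: (226 − 191)/(48 − 55) = -5, so qd = 466 − 5p.
Supply slope: (208 − 220)/(56 − 58) = 6, so qs = 6p − 128.
Before the tax: set 466 − 5p = 6p − 128 → p* = 54, q* = 196.
With the tax collected from producers, supply shifts: qs = 6(p − 5.5) − 128.
New equilibrium: buyers pay 57, producers receive 51.5, q = 181. (Wedge: pb − ps = 5.5.)
Burden on buyers: 3; on producers: 2.5. (They sum to 5.5.)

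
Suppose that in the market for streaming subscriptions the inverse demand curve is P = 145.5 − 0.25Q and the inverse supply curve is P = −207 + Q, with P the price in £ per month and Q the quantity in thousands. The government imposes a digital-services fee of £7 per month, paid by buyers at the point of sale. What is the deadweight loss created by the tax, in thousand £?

Deadweight loss = £19.6 thousand.

Rewrite in direct form: Qd = 582 − 4P and Qs = P + 207.
Before the tax: set 582 − 4P = P + 207 → P* = £75, Q* = 282.
With the tax collected from buyers, demand (in seller-price terms) shifts: Qd = 582 − 4(P + 7).
New equilibrium: buyers pay £76.4, producers receive £69.4, Q = 276.4. (Wedge: Pb − Ps = 7.)
Quantity falls by |ΔQ| = |282 − 276.4| = 5.6.
DWL = ½ · t · |ΔQ| = ½ · 7 · 5.6 = £19.6.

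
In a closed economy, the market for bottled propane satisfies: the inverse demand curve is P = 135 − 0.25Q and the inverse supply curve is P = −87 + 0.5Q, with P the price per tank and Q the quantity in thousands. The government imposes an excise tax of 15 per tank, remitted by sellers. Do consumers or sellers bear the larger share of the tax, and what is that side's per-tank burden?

Sellers bear the larger share: 10 per tank.

Rewrite in direct form: Qd = 540 − 4P and Qs = 2P + 174.
Before the tax: set 540 − 4P = 2P + 174 → P* = 61, Q* = 296.
With the tax collected from sellers, supply shifts: Qs = 2(P − 15) + 174.
New equilibrium: consumers pay 66, sellers receive 51, Q = 276. (Wedge: Pb − Ps = 15.)
Per-tank burden: consumers 5, sellers 10.
Sellers take the larger share because supply is less price-elastic here (demand slope 4 vs supply slope 2).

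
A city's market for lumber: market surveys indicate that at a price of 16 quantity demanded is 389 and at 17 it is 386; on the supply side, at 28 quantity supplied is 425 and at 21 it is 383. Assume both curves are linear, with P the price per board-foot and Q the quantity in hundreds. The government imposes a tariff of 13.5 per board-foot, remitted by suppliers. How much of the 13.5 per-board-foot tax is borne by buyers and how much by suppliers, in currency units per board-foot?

Demand slope: (386 − 389)/(17 − 16) = -3, so Qd = 437 − 3P.
Supply slope: (383 − 425)/(21 − 28) = 6, so Qs = 6P + 257.
Without the tax, 437 − 3P = 6P + 257 gives 9P = 180, so P* = 20 and Q* = 377.
With the tax collected from suppliers, supply shifts: Qs = 6(P − 13.5) + 257.
New equilibrium: buyers pay 29, suppliers receive 15.5, Q = 350. (Wedge: Pb − Ps = 13.5.)
Burden on buyers: 9; on suppliers: 4.5. (They sum to 13.5.)

Buyers bear 9 per board-foot; suppliers bear 4.5 per board-foot.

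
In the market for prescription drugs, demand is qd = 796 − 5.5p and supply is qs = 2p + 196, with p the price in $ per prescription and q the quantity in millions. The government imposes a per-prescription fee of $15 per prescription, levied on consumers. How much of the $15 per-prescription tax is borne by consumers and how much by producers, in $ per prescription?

Before the tax: set 796 − 5.5p = 2p + 196 → p* = $80, q* = 356.
With the tax collected from consumers, demand (in seller-price terms) shifts: qd = 796 − 5.5(p + 15).
Solving gives q = 334 with consumers paying $84 and producers receiving $69 (the $15 wedge).
Burden on consumers: $4; on producers: $11. (They sum to $15.)

Consumers bear $4 per prescription; producers bear $11 per prescription.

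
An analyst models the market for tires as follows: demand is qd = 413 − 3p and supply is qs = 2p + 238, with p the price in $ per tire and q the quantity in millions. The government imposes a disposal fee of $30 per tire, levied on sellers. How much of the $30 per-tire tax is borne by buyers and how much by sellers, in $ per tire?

Before the tax: set 413 − 3p = 2p + 238 → p* = $35, q* = 308.
With the tax collected from sellers, supply shifts: qs = 2(p − 30) + 238.
Solving gives q = 272 with buyers paying $47 and sellers receiving $17 (the $30 wedge).
Burden on buyers: $12; on sellers: $18. (They sum to $30.)
The less price-elastic side of the market bears the larger share of a per-unit tax.

Buyers bear $12 per tire; sellers bear $18 per tire.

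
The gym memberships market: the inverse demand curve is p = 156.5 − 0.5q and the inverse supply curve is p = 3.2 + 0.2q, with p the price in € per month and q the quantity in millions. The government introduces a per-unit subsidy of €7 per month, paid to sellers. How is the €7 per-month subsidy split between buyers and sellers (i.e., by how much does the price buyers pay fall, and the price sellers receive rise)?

Buyers gain €5 per month; sellers gain €2 per month.

Rewrite in direct form: qd = 313 − 2p and qs = 5p − 16.
Before the subsidy: set 313 − 2p = 5p − 16 → p* = €47, q* = 219.
With a per-unit subsidy paid to sellers, each receives p + 7 per unit sold, so supply becomes qs = 5(p + 7) − 16.
Solving gives q = 229 with buyers paying €42 and sellers receiving €49 (the €7 wedge).
Gain to buyers: €5; to sellers: €2. (They sum to €7.)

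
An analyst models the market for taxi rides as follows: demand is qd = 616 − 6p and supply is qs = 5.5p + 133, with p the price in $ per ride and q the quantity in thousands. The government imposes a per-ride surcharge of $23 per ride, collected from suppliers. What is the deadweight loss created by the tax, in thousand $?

Deadweight loss = $759 thousand.

Before the tax: set 616 − 6p = 5.5p + 133 → p* = $42, q* = 364.
With the tax collected from suppliers, supply shifts: qs = 5.5(p − 23) + 133.
New equilibrium: buyers pay $53, suppliers receive $30, q = 298. (Wedge: pb − ps = 23.)
Quantity falls by |ΔQ| = |364 − 298| = 66.
DWL = ½ · t · |ΔQ| = ½ · 23 · 66 = $759.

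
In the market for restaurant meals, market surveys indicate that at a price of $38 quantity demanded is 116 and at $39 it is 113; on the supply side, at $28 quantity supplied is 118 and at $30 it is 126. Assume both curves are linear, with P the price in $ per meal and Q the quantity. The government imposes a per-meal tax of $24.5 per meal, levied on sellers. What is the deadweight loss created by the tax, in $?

Demand slope: (113 − 116)/(39 − 38) = -3, so Qd = 230 − 3P.
Supply slope: (126 − 118)/(30 − 28) = 4, so Qs = 4P + 6.
Before the tax: set 230 − 3P = 4P + 6 → P* = $32, Q* = 134.
With the tax collected from sellers, supply shifts: Qs = 4(P − 24.5) + 6.
New equilibrium: consumers pay $46, sellers receive $21.5, Q = 92. (Wedge: Pb − Ps = 24.5.)
Quantity falls by |ΔQ| = |134 − 92| = 42.
DWL = ½ · t · |ΔQ| = ½ · 24.5 · 42 = $514.5.

Deadweight loss = $514.5.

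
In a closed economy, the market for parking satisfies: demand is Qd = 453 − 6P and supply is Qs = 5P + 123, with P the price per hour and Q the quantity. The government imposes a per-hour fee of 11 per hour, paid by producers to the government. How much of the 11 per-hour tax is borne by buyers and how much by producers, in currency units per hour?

Buyers bear 5 per hour; producers bear 6 per hour.

Without the tax, 453 − 6P = 5P + 123 gives 11P = 330, so P* = 30 and Q* = 273.
With the tax collected from producers, supply shifts: Qs = 5(P − 11) + 123.
New equilibrium: buyers pay 35, producers receive 24, Q = 243. (Wedge: Pb − Ps = 11.)
Burden on buyers: 5; on producers: 6. (They sum to 11.)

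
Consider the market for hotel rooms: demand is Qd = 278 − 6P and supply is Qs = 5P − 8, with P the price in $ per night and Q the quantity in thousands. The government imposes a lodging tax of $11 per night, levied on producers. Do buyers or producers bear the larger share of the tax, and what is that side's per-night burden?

Producers bear the larger share: $6 per night.

Before the tax: set 278 − 6P = 5P − 8 → P* = $26, Q* = 122.
With the tax collected from producers, supply shifts: Qs = 5(P − 11) − 8.
Solving gives Q = 92 with buyers paying $31 and producers receiving $20 (the $11 wedge).
Per-night burden: buyers $5, producers $6.
Producers take the larger share because supply is less price-elastic here (demand slope 6 vs supply slope 5).
The less price-elastic side of the market bears the larger share of a per-unit tax.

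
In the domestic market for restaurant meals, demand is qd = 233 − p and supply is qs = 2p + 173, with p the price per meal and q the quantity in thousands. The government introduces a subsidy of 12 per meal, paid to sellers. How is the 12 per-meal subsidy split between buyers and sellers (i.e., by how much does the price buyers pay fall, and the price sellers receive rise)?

Without the subsidy, 233 − p = 2p + 173 gives 3p = 60, so p* = 20 and q* = 213.
With a per-unit subsidy paid to sellers, each receives p + 12 per unit sold, so supply becomes qs = 2(p + 12) + 173.
Solving gives q = 221 with buyers paying 12 and sellers receiving 24 (the 12 wedge).
Gain to buyers: 8; to sellers: 4. (They sum to 12.)

Buyers gain 8 per meal; sellers gain 4 per meal.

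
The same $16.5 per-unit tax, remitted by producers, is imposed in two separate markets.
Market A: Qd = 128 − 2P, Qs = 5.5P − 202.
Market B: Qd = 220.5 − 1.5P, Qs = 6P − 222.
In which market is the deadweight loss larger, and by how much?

Market A: pre-tax P* = $44, Q* = 40; post-tax Q = 15.8; deadweight loss = $199.65.
Market B: pre-tax P* = $59, Q* = 132; post-tax Q = 112.2; deadweight loss = $163.35.
Difference: $199.65 vs $163.35 → market A is larger by $36.3.

Market A, by $36.3.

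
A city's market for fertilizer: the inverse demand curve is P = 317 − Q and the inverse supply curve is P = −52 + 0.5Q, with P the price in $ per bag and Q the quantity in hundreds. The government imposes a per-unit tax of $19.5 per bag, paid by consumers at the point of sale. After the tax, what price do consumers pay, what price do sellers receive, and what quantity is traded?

Inverting to Q(P) form: Qd = 317 − P; Qs = 2P + 104.
Before the tax: set 317 − P = 2P + 104 → P* = $71, Q* = 246.
With the tax collected from consumers, demand (in seller-price terms) shifts: Qd = 317 − (P + 19.5).
New equilibrium: consumers pay $84, sellers receive $64.5, Q = 233. (Wedge: Pb − Ps = 19.5.)
The less price-elastic side of the market bears the larger share of a per-unit tax.

Consumers pay $84; sellers receive $64.5; quantity = 233.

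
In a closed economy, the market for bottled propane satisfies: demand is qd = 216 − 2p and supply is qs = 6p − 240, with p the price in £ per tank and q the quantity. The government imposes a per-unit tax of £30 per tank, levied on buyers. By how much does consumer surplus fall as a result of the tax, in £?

Before the tax: set 216 − 2p = 6p − 240 → p* = £57, q* = 102.
With the tax collected from buyers, demand (in seller-price terms) shifts: qd = 216 − 2(p + 30).
Solving gives q = 57 with buyers paying £79.5 and suppliers receiving £49.5 (the £30 wedge).
ΔCS is the trapezoid between Q = 57 and Q = 102 of height £22.5: ½ · (102 + 57) · 22.5 = £1788.75.

Consumer surplus falls by £1788.75.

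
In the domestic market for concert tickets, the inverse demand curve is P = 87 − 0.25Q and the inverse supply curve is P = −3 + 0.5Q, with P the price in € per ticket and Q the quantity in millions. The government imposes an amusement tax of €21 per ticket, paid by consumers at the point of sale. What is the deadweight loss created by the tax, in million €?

Deadweight loss = €294 million.

Inverting to Q(P) form: Qd = 348 − 4P; Qs = 2P + 6.
Before the tax: set 348 − 4P = 2P + 6 → P* = €57, Q* = 120.
With the tax collected from consumers, demand (in seller-price terms) shifts: Qd = 348 − 4(P + 21).
Solving gives Q = 92 with consumers paying €64 and suppliers receiving €43 (the €21 wedge).
Quantity falls by |ΔQ| = |120 − 92| = 28.
DWL = ½ · t · |ΔQ| = ½ · 21 · 28 = €294.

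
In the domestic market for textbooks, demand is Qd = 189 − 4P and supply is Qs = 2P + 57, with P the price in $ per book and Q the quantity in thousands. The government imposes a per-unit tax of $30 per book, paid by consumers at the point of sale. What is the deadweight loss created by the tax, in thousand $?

Deadweight loss = $600 thousand.

Without the tax, 189 − 4P = 2P + 57 gives 6P = 132, so P* = $22 and Q* = 101.
With the tax collected from consumers, demand (in seller-price terms) shifts: Qd = 189 − 4(P + 30).
New equilibrium: consumers pay $32, producers receive $2, Q = 61. (Wedge: Pb − Ps = 30.)
Quantity falls by |ΔQ| = |101 − 61| = 40.
DWL = ½ · t · |ΔQ| = ½ · 30 · 40 = $600.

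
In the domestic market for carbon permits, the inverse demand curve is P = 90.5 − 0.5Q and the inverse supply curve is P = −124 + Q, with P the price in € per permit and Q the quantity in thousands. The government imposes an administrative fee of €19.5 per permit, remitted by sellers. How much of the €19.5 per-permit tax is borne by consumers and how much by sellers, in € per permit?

Inverting to Q(P) form: Qd = 181 − 2P; Qs = P + 124.
Without the tax, 181 − 2P = P + 124 gives 3P = 57, so P* = €19 and Q* = 143.
With the tax collected from sellers, supply shifts: Qs = (P − 19.5) + 124.
Solving gives Q = 130 with consumers paying €25.5 and sellers receiving €6 (the €19.5 wedge).
Burden on consumers: €6.5; on sellers: €13. (They sum to €19.5.)

Consumers bear €6.5 per permit; sellers bear €13 per permit.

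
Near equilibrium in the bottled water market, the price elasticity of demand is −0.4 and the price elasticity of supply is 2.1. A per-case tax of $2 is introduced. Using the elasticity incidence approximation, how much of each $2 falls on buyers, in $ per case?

Buyers bear ≈ $1.68 per case.

Incidence ratio: buyers' share ≈ εs / (εs + |εd|) = 2.1 / (2.1 + 0.4) = 0.84.
So buyers bear ≈ 0.84 × $2 = $1.68; sellers bear $0.32.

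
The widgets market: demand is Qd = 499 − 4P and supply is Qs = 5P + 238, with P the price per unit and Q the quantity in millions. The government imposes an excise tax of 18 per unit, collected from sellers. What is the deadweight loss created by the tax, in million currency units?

Before the tax: set 499 − 4P = 5P + 238 → P* = 29, Q* = 383.
With the tax collected from sellers, supply shifts: Qs = 5(P − 18) + 238.
Solving gives Q = 343 with buyers paying 39 and sellers receiving 21 (the 18 wedge).
Quantity falls by |ΔQ| = |383 − 343| = 40.
DWL = ½ · t · |ΔQ| = ½ · 18 · 40 = 360.

Deadweight loss = 360 million.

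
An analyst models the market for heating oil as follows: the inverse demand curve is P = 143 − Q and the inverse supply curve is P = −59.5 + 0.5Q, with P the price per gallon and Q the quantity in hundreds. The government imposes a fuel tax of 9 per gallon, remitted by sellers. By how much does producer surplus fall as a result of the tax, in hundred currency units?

Rewrite in direct form: Qd = 143 − P and Qs = 2P + 119.
Without the tax, 143 − P = 2P + 119 gives 3P = 24, so P* = 8 and Q* = 135.
With the tax collected from sellers, supply shifts: Qs = 2(P − 9) + 119.
Solving gives Q = 129 with buyers paying 14 and sellers receiving 5 (the 9 wedge).
ΔPS is the trapezoid between Q = 129 and Q = 135 of height 3: ½ · (135 + 129) · 3 = 396.

Producer surplus falls by 396 hundred.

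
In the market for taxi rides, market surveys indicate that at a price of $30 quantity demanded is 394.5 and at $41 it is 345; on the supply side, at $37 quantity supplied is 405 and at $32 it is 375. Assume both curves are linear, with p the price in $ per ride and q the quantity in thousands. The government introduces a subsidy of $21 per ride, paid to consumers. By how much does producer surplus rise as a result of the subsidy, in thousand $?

Producer surplus rises by $3672 thousand.

Demand slope: (345 − 394.5)/(41 − 30) = -4.5, so qd = 529.5 − 4.5p.
Supply slope: (375 − 405)/(32 − 37) = 6, so qs = 6p + 183.
Before the subsidy: set 529.5 − 4.5p = 6p + 183 → p* = $33, q* = 381.
With a per-unit subsidy paid to consumers, each effectively pays p − 21, so demand becomes qd = 529.5 − 4.5(p − 21).
Solving gives q = 435 with consumers paying $21 and sellers receiving $42 (the $21 wedge).
ΔPS is the trapezoid between Q = 435 and Q = 381 of height $9: ½ · (381 + 435) · 9 = $3672.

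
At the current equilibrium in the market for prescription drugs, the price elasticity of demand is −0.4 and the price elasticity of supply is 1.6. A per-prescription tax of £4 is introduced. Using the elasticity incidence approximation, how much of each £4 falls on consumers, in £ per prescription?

Incidence ratio: consumers' share ≈ εs / (εs + |εd|) = 1.6 / (1.6 + 0.4) = 0.8.
So consumers bear ≈ 0.8 × £4 = £3.2; sellers bear £0.8.

Consumers bear ≈ £3.2 per prescription.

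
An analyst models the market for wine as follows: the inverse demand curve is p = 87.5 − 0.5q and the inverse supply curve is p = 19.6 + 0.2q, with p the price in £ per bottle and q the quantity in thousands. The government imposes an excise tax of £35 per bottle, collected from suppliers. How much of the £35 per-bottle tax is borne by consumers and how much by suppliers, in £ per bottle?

Rewrite in direct form: qd = 175 − 2p and qs = 5p − 98.
Without the tax, 175 − 2p = 5p − 98 gives 7p = 273, so p* = £39 and q* = 97.
With the tax collected from suppliers, supply shifts: qs = 5(p − 35) − 98.
Solving gives q = 47 with consumers paying £64 and suppliers receiving £29 (the £35 wedge).
Burden on consumers: £25; on suppliers: £10. (They sum to £35.)
The less price-elastic side of the market bears the larger share of a per-unit tax.

Consumers bear £25 per bottle; suppliers bear £10 per bottle.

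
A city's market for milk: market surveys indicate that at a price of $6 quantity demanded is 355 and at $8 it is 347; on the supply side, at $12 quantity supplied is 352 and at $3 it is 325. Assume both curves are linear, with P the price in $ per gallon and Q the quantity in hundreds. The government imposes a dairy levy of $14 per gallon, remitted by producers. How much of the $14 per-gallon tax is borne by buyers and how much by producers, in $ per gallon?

Buyers bear $6 per gallon; producers bear $8 per gallon.

Demand slope: (347 − 355)/(8 − 6) = -4, so Qd = 379 − 4P.
Supply slope: (325 − 352)/(3 − 12) = 3, so Qs = 3P + 316.
Before the tax: set 379 − 4P = 3P + 316 → P* = $9, Q* = 343.
With the tax collected from producers, supply shifts: Qs = 3(P − 14) + 316.
New equilibrium: buyers pay $15, producers receive $1, Q = 319. (Wedge: Pb − Ps = 14.)
Burden on buyers: $6; on producers: $8. (They sum to $14.)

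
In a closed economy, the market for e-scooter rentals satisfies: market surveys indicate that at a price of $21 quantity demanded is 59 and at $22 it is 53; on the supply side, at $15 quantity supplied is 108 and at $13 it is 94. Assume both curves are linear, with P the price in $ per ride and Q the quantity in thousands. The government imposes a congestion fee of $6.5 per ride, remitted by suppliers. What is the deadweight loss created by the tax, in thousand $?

Demand slope: (53 − 59)/(22 − 21) = -6, so Qd = 185 − 6P.
Supply slope: (94 − 108)/(13 − 15) = 7, so Qs = 7P + 3.
Without the tax, 185 − 6P = 7P + 3 gives 13P = 182, so P* = $14 and Q* = 101.
With the tax collected from suppliers, supply shifts: Qs = 7(P − 6.5) + 3.
New equilibrium: consumers pay $17.5, suppliers receive $11, Q = 80. (Wedge: Pb − Ps = 6.5.)
Quantity falls by |ΔQ| = |101 − 80| = 21.
DWL = ½ · t · |ΔQ| = ½ · 6.5 · 21 = $68.25.

Deadweight loss = $68.25 thousand.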